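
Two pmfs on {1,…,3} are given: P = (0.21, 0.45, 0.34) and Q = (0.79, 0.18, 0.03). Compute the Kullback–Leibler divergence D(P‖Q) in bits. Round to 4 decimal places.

D(P‖Q) = Σ p·log₂(p/q).
  0.21·log₂(0.21/0.79) = -0.40141
  0.45·log₂(0.45/0.18) = 0.59487
  0.34·log₂(0.34/0.03) = 1.19085
D(P‖Q) = 1.3843 bits.

1.3843 bits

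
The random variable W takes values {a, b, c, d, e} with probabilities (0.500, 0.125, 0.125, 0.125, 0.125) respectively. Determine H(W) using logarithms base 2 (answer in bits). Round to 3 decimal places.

2.000 bits

H(W) = −Σ p·log₂ p.
  −(0.500)·log₂(0.500) = 0.5000
  −(0.125)·log₂(0.125) = 0.3750
  −(0.125)·log₂(0.125) = 0.3750
  −(0.125)·log₂(0.125) = 0.3750
  −(0.125)·log₂(0.125) = 0.3750
Sum: 0.5000 + 0.3750 + 0.3750 + 0.3750 + 0.3750 = 2.000 bits.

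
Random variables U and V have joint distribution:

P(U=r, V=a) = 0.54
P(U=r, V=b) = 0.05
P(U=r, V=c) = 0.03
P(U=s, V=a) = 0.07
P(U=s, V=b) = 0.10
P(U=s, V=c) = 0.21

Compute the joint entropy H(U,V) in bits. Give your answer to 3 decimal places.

H(U,V) = −Σ p(x,y)·log₂ p(x,y) over all 6 cells.
  cell (r,a): −0.54·log₂0.54 = 0.4800
  cell (r,b): −0.05·log₂0.05 = 0.2161
  cell (r,c): −0.03·log₂0.03 = 0.1518
  cell (s,a): −0.07·log₂0.07 = 0.2686
  cell (s,b): −0.10·log₂0.10 = 0.3322
  cell (s,c): −0.21·log₂0.21 = 0.4728
Sum = 1.921 bits.

1.921 bits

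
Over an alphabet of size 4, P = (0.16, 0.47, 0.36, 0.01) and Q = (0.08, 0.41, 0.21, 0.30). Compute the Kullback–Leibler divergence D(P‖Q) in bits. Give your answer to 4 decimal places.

D(P‖Q) = Σ p·log₂(p/q).
  0.16·log₂(0.16/0.08) = 0.16000
  0.47·log₂(0.47/0.41) = 0.09261
  0.36·log₂(0.36/0.21) = 0.27994
  0.01·log₂(0.01/0.30) = -0.04907
D(P‖Q) = 0.4835 bits.

0.4835 bits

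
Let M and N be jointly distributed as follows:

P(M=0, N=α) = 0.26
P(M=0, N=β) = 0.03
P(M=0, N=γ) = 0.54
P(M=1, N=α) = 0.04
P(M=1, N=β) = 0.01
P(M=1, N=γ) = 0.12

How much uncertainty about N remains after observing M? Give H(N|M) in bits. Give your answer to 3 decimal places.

1.099 bits

Marginals: p(M) = (0.8300, 0.1700), p(N) = (0.3000, 0.0400, 0.6600).
H(N|M) = Σ p(M) · H(N|M=·).
  M=0: p=0.8300, H(N|M=0) = 1.1012
  M=1: p=0.1700, H(N|M=1) = 1.0863
Weighted sum = 1.099 bits.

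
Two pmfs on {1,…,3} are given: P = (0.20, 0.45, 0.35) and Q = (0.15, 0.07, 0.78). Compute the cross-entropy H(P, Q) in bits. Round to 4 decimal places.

2.3993 bits

H(P,Q) = −Σ p·log₂ q.
  −0.20·log₂(0.15) = 0.54739
  −0.45·log₂(0.07) = 1.72643
  −0.35·log₂(0.78) = 0.12546
H(P,Q) = 2.3993 bits.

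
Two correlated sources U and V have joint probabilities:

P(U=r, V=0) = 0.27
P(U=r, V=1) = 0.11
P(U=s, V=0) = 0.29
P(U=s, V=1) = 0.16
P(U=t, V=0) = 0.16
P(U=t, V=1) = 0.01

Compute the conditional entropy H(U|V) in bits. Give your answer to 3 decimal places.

1.435 bits

Chain rule: H(U|V) = H(U,V) − H(V).
Marginals: p(U) = (0.3800, 0.4500, 0.1700), p(V) = (0.7200, 0.2800).
H(U,V) = 2.2907 bits; H(V) = 0.8555 bits.
H(U|V) = 2.2907 − 0.8555 = 1.435 bits.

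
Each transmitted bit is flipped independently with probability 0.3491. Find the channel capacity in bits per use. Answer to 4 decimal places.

Binary symmetric channel: C = 1 − h₂(ε) where h₂ is the binary entropy function.
h₂(0.3491) = −0.3491·log₂0.3491 − 0.6509·log₂0.6509 = 0.9333.
C = 1 − 0.9333 = 0.0667 bits per channel use.

0.0667 bits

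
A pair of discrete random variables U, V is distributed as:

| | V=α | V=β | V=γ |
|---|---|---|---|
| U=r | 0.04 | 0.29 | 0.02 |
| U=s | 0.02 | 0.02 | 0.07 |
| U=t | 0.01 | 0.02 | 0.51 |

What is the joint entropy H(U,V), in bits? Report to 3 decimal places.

H(U,V) = −Σ p(x,y)·log₂ p(x,y) over all 9 cells.
  cell (r,α): −0.04·log₂0.04 = 0.1858
  cell (r,β): −0.29·log₂0.29 = 0.5179
  cell (r,γ): −0.02·log₂0.02 = 0.1129
  cell (s,α): −0.02·log₂0.02 = 0.1129
  cell (s,β): −0.02·log₂0.02 = 0.1129
  cell (s,γ): −0.07·log₂0.07 = 0.2686
  cell (t,α): −0.01·log₂0.01 = 0.0664
  cell (t,β): −0.02·log₂0.02 = 0.1129
  cell (t,γ): −0.51·log₂0.51 = 0.4954
Sum = 1.986 bits.

1.986 bits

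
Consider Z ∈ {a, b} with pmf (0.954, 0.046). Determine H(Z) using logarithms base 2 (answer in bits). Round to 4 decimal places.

H(Z) = −Σ p·log₂ p.
  −(0.954)·log₂(0.954) = 0.06481
  −(0.046)·log₂(0.046) = 0.20434
Sum: 0.06481 + 0.20434 = 0.2692 bits.

0.2692 bits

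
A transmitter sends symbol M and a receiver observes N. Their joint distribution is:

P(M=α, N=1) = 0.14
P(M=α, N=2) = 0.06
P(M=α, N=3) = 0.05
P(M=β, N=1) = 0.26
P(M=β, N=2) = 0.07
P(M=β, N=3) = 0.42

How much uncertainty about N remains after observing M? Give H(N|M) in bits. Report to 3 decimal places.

Marginals: p(M) = (0.2500, 0.7500), p(N) = (0.4000, 0.1300, 0.4700).
H(N|M) = Σ p(M) · H(N|M=·).
  M=α: p=0.2500, H(N|M=α) = 1.4270
  M=β: p=0.7500, H(N|M=β) = 1.3176
Weighted sum = 1.345 bits.

1.345 bits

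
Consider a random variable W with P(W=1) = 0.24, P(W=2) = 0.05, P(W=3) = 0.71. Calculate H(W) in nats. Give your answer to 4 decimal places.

0.7355 nats

H(W) = −Σ p·ln p.
  −(0.24)·ln(0.24) = 0.34251
  −(0.05)·ln(0.05) = 0.14979
  −(0.71)·ln(0.71) = 0.24317
Sum: 0.34251 + 0.14979 + 0.24317 = 0.7355 nats.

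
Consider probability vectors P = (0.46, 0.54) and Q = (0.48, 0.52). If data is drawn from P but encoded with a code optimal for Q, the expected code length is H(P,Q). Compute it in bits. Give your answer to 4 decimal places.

H(P,Q) = −Σ p·log₂ q.
  −0.46·log₂(0.48) = 0.48709
  −0.54·log₂(0.52) = 0.50944
H(P,Q) = 0.9965 bits.

0.9965 bits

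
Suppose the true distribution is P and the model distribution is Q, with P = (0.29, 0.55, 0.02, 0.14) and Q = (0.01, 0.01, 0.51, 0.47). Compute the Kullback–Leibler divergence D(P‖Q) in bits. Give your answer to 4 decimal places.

D(P‖Q) = Σ p·log₂(p/q).
  0.29·log₂(0.29/0.01) = 1.40881
  0.55·log₂(0.55/0.01) = 3.17975
  0.02·log₂(0.02/0.51) = -0.09345
  0.14·log₂(0.14/0.47) = -0.24461
D(P‖Q) = 4.2505 bits.

4.2505 bits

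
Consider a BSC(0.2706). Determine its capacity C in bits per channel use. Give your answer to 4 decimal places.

0.1577 bits

Binary symmetric channel: C = 1 − h₂(ε) where h₂ is the binary entropy function.
h₂(0.2706) = −0.2706·log₂0.2706 − 0.7294·log₂0.7294 = 0.8423.
C = 1 − 0.8423 = 0.1577 bits per channel use.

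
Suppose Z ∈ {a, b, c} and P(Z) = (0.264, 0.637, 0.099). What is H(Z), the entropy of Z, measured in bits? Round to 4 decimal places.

1.2520 bits

H(Z) = −Σ p·log₂ p.
  −(0.264)·log₂(0.264) = 0.50725
  −(0.637)·log₂(0.637) = 0.41445
  −(0.099)·log₂(0.099) = 0.33031
Sum: 0.50725 + 0.41445 + 0.33031 = 1.2520 bits.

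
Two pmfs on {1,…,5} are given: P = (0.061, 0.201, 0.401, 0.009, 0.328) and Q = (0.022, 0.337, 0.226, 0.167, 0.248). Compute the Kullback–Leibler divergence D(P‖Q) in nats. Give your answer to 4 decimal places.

D(P‖Q) = Σ p·ln(p/q).
  0.061·ln(0.061/0.022) = 0.06221
  0.201·ln(0.201/0.337) = -0.10387
  0.401·ln(0.401/0.226) = 0.22994
  0.009·ln(0.009/0.167) = -0.02629
  0.328·ln(0.328/0.248) = 0.09170
D(P‖Q) = 0.2537 nats.

0.2537 nats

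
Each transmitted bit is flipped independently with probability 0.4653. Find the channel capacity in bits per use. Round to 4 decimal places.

Binary symmetric channel: C = 1 − h₂(ε) where h₂ is the binary entropy function.
h₂(0.4653) = −0.4653·log₂0.4653 − 0.5347·log₂0.5347 = 0.9965.
C = 1 − 0.9965 = 0.0035 bits per channel use.

0.0035 bits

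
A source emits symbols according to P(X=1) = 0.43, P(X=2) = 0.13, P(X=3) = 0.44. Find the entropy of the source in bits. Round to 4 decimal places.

H(X) = −Σ p·log₂ p.
  −(0.43)·log₂(0.43) = 0.52356
  −(0.13)·log₂(0.13) = 0.38264
  −(0.44)·log₂(0.44) = 0.52115
Sum: 0.52356 + 0.38264 + 0.52115 = 1.4274 bits.

1.4274 bits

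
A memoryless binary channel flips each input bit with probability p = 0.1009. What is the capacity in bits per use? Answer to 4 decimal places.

0.5282 bits

Binary symmetric channel: C = 1 − h₂(ε) where h₂ is the binary entropy function.
h₂(0.1009) = −0.1009·log₂0.1009 − 0.8991·log₂0.8991 = 0.4718.
C = 1 − 0.4718 = 0.5282 bits per channel use.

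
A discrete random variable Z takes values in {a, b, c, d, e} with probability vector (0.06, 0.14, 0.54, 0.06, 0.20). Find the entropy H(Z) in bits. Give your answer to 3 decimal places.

1.829 bits

H(Z) = −Σ p·log₂ p.
  −(0.06)·log₂(0.06) = 0.2435
  −(0.14)·log₂(0.14) = 0.3971
  −(0.54)·log₂(0.54) = 0.4800
  −(0.06)·log₂(0.06) = 0.2435
  −(0.20)·log₂(0.20) = 0.4644
Sum: 0.2435 + 0.3971 + 0.4800 + 0.2435 + 0.4644 = 1.829 bits.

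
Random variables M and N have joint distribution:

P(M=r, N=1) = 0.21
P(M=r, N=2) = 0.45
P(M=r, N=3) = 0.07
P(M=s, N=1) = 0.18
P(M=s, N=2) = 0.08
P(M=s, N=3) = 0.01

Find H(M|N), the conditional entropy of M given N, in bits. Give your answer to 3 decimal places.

0.756 bits

Chain rule: H(M|N) = H(M,N) − H(N).
Marginals: p(M) = (0.7300, 0.2700), p(N) = (0.3900, 0.5300, 0.0800).
H(M,N) = 2.0630 bits; H(N) = 1.3068 bits.
H(M|N) = 2.0630 − 1.3068 = 0.756 bits.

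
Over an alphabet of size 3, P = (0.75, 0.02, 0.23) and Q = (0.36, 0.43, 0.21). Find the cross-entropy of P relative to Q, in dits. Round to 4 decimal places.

H(P,Q) = −Σ p·log₁₀ q.
  −0.75·log₁₀(0.36) = 0.33277
  −0.02·log₁₀(0.43) = 0.00733
  −0.23·log₁₀(0.21) = 0.15589
H(P,Q) = 0.4960 dits.

0.4960 dits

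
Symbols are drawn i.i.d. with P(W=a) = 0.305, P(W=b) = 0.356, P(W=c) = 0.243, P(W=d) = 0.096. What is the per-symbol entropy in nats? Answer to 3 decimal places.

1.299 nats

H(W) = −Σ p·ln p.
  −(0.305)·ln(0.305) = 0.3622
  −(0.356)·ln(0.356) = 0.3677
  −(0.243)·ln(0.243) = 0.3438
  −(0.096)·ln(0.096) = 0.2250
Sum: 0.3622 + 0.3677 + 0.3438 + 0.2250 = 1.299 nats.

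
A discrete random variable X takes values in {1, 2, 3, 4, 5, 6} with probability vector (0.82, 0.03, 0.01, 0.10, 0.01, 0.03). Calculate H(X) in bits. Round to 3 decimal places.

H(X) = −Σ p·log₂ p.
  −(0.82)·log₂(0.82) = 0.2348
  −(0.03)·log₂(0.03) = 0.1518
  −(0.01)·log₂(0.01) = 0.0664
  −(0.10)·log₂(0.10) = 0.3322
  −(0.01)·log₂(0.01) = 0.0664
  −(0.03)·log₂(0.03) = 0.1518
Sum: 0.2348 + 0.1518 + 0.0664 + 0.3322 + 0.0664 + 0.1518 = 1.003 bits.

1.003 bits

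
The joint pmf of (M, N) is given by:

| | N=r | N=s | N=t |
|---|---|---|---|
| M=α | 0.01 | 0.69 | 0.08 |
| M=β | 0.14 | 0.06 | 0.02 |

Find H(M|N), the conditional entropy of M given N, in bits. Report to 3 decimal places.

Chain rule: H(M|N) = H(M,N) − H(N).
Marginals: p(M) = (0.7800, 0.2200), p(N) = (0.1500, 0.7500, 0.1000).
H(M,N) = 1.4808 bits; H(N) = 1.0540 bits.
H(M|N) = 1.4808 − 1.0540 = 0.427 bits.

0.427 bits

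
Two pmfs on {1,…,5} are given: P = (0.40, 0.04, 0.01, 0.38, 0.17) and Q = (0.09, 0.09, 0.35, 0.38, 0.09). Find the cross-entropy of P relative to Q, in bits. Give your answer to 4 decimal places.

H(P,Q) = −Σ p·log₂ q.
  −0.40·log₂(0.09) = 1.38957
  −0.04·log₂(0.09) = 0.13896
  −0.01·log₂(0.35) = 0.01515
  −0.38·log₂(0.38) = 0.53045
  −0.17·log₂(0.09) = 0.59057
H(P,Q) = 2.6647 bits.

2.6647 bits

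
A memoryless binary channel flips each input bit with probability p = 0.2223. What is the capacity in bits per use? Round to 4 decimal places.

0.2357 bits

Binary symmetric channel: C = 1 − h₂(ε) where h₂ is the binary entropy function.
h₂(0.2223) = −0.2223·log₂0.2223 − 0.7777·log₂0.7777 = 0.7643.
C = 1 − 0.7643 = 0.2357 bits per channel use.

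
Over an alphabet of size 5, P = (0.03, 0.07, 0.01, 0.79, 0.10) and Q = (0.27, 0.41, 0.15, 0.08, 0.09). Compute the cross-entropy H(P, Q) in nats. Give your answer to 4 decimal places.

H(P,Q) = −Σ p·ln q.
  −0.03·ln(0.27) = 0.03928
  −0.07·ln(0.41) = 0.06241
  −0.01·ln(0.15) = 0.01897
  −0.79·ln(0.08) = 1.99533
  −0.10·ln(0.09) = 0.24079
H(P,Q) = 2.3568 nats.

2.3568 nats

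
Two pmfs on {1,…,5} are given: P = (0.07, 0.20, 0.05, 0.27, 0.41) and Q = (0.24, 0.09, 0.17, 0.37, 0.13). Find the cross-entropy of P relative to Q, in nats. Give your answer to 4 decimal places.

H(P,Q) = −Σ p·ln q.
  −0.07·ln(0.24) = 0.09990
  −0.20·ln(0.09) = 0.48159
  −0.05·ln(0.17) = 0.08860
  −0.27·ln(0.37) = 0.26845
  −0.41·ln(0.13) = 0.83649
H(P,Q) = 1.7750 nats.

1.7750 nats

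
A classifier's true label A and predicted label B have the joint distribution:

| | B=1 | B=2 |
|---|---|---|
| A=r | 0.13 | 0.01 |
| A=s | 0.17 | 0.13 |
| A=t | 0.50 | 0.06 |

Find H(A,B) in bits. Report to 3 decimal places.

H(A,B) = −Σ p(x,y)·log₂ p(x,y) over all 6 cells.
  cell (r,1): −0.13·log₂0.13 = 0.3826
  cell (r,2): −0.01·log₂0.01 = 0.0664
  cell (s,1): −0.17·log₂0.17 = 0.4346
  cell (s,2): −0.13·log₂0.13 = 0.3826
  cell (t,1): −0.50·log₂0.50 = 0.5000
  cell (t,2): −0.06·log₂0.06 = 0.2435
Sum = 2.010 bits.

2.010 bits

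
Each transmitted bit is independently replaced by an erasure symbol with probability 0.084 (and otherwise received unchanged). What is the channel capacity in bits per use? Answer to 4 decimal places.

0.9160 bits

Binary erasure channel: capacity C = 1 − ε.
C = 1 − 0.084 = 0.9160 bits per channel use.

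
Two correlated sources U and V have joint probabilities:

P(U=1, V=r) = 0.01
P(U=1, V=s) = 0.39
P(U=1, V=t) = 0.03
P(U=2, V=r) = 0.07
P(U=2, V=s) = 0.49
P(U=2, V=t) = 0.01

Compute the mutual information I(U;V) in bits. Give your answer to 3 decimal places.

Marginals: p(U) = (0.4300, 0.5700), p(V) = (0.0800, 0.8800, 0.0400).
I(U;V) = H(U) + H(V) − H(U,V).
H(U) = 0.9858, H(V) = 0.6396, H(U,V) = 1.5873.
I(U;V) = 0.9858 + 0.6396 − 1.5873 = 0.038 bits.

0.038 bits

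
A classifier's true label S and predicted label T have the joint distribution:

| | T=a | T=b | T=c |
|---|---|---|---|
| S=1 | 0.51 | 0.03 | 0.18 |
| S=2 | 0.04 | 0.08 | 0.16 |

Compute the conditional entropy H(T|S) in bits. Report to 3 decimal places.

Chain rule: H(T|S) = H(S,T) − H(S).
Marginals: p(S) = (0.7200, 0.2800), p(T) = (0.5500, 0.1100, 0.3400).
H(S,T) = 1.9928 bits; H(S) = 0.8555 bits.
H(T|S) = 1.9928 − 0.8555 = 1.137 bits.

1.137 bits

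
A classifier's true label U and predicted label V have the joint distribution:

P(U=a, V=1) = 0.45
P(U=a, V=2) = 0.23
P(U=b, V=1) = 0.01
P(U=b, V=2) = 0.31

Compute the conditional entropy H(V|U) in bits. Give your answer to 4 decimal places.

0.6919 bits

Chain rule: H(V|U) = H(U,V) − H(U).
Marginals: p(U) = (0.6800, 0.3200), p(V) = (0.4600, 0.5400).
H(U,V) = 1.5963 bits; H(U) = 0.9044 bits.
H(V|U) = 1.5963 − 0.9044 = 0.6919 bits.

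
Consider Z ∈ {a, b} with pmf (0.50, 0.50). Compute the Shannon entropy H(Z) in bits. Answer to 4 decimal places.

H(Z) = −Σ p·log₂ p.
  −(0.50)·log₂(0.50) = 0.50000
  −(0.50)·log₂(0.50) = 0.50000
Sum: 0.50000 + 0.50000 = 1.0000 bits.

1.0000 bits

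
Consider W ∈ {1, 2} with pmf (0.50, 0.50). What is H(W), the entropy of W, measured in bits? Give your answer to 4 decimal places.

H(W) = −Σ p·log₂ p.
  −(0.50)·log₂(0.50) = 0.50000
  −(0.50)·log₂(0.50) = 0.50000
Sum: 0.50000 + 0.50000 = 1.0000 bits.

1.0000 bits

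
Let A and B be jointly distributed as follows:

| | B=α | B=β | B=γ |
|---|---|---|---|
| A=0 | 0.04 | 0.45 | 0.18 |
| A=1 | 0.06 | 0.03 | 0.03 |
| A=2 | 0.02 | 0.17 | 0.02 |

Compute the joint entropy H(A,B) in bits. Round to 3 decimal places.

2.357 bits

H(A,B) = −Σ p(x,y)·log₂ p(x,y) over all 9 cells.
  cell (0,α): −0.04·log₂0.04 = 0.1858
  cell (0,β): −0.45·log₂0.45 = 0.5184
  cell (0,γ): −0.18·log₂0.18 = 0.4453
  cell (1,α): −0.06·log₂0.06 = 0.2435
  cell (1,β): −0.03·log₂0.03 = 0.1518
  cell (1,γ): −0.03·log₂0.03 = 0.1518
  cell (2,α): −0.02·log₂0.02 = 0.1129
  cell (2,β): −0.17·log₂0.17 = 0.4346
  cell (2,γ): −0.02·log₂0.02 = 0.1129
Sum = 2.357 bits.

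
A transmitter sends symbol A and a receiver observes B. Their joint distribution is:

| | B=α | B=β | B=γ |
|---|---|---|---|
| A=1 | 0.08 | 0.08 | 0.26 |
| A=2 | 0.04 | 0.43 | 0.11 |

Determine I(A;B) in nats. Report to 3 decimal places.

Marginals: p(A) = (0.4200, 0.5800), p(B) = (0.1200, 0.5100, 0.3700).
I(A;B) = Σ p(x,y)·ln[p(x,y)/(p(x)p(y))].
  (1,α): 0.08·ln(1.5873) = 0.0370
  (1,β): 0.08·ln(0.3735) = -0.0788
  (1,γ): 0.26·ln(1.6731) = 0.1338
  (2,α): 0.04·ln(0.5747) = -0.0222
  (2,β): 0.43·ln(1.4537) = 0.1609
  (2,γ): 0.11·ln(0.5126) = -0.0735
Sum = 0.157 nats.

0.157 nats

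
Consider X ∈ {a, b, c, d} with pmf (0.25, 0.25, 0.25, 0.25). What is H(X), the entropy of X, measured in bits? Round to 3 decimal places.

2.000 bits

H(X) = −Σ p·log₂ p.
  −(0.25)·log₂(0.25) = 0.5000
  −(0.25)·log₂(0.25) = 0.5000
  −(0.25)·log₂(0.25) = 0.5000
  −(0.25)·log₂(0.25) = 0.5000
Sum: 0.5000 + 0.5000 + 0.5000 + 0.5000 = 2.000 bits.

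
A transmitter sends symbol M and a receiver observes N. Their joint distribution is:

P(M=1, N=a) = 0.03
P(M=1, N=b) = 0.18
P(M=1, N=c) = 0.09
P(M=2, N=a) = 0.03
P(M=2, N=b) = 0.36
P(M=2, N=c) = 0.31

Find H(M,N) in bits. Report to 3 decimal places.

2.116 bits

H(M,N) = −Σ p(x,y)·log₂ p(x,y) over all 6 cells.
  cell (1,a): −0.03·log₂0.03 = 0.1518
  cell (1,b): −0.18·log₂0.18 = 0.4453
  cell (1,c): −0.09·log₂0.09 = 0.3127
  cell (2,a): −0.03·log₂0.03 = 0.1518
  cell (2,b): −0.36·log₂0.36 = 0.5306
  cell (2,c): −0.31·log₂0.31 = 0.5238
Sum = 2.116 bits.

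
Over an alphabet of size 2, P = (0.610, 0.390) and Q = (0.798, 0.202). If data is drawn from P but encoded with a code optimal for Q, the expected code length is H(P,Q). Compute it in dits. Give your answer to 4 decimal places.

0.3307 dits

H(P,Q) = −Σ p·log₁₀ q.
  −0.610·log₁₀(0.798) = 0.05978
  −0.390·log₁₀(0.202) = 0.27091
H(P,Q) = 0.3307 dits.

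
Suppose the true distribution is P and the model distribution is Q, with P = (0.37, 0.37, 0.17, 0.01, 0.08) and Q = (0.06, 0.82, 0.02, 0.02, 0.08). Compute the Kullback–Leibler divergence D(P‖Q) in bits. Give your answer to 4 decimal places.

1.0611 bits

D(P‖Q) = Σ p·log₂(p/q).
  0.37·log₂(0.37/0.06) = 0.97106
  0.37·log₂(0.37/0.82) = -0.42480
  0.17·log₂(0.17/0.02) = 0.52487
  0.01·log₂(0.01/0.02) = -0.01000
  0.08·log₂(0.08/0.08) = 0.00000
D(P‖Q) = 1.0611 bits.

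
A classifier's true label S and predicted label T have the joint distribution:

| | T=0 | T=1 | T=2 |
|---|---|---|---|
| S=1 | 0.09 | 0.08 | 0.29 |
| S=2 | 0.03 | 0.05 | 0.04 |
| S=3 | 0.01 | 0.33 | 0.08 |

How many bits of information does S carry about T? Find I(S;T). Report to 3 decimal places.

Marginals: p(S) = (0.4600, 0.1200, 0.4200), p(T) = (0.1300, 0.4600, 0.4100).
I(S;T) = H(S) + H(T) − H(S,T).
H(S) = 1.4080, H(T) = 1.4254, H(S,T) = 2.5615.
I(S;T) = 1.4080 + 1.4254 − 2.5615 = 0.272 bits.

0.272 bits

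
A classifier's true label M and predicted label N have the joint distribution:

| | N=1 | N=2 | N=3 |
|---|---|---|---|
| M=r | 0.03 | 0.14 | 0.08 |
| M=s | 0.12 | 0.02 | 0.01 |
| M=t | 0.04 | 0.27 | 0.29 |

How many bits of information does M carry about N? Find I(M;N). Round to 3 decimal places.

Marginals: p(M) = (0.2500, 0.1500, 0.6000), p(N) = (0.1900, 0.4300, 0.3800).
I(M;N) = H(M) + H(N) − H(M,N).
H(M) = 1.3527, H(N) = 1.5092, H(M,N) = 2.6004.
I(M;N) = 1.3527 + 1.5092 − 2.6004 = 0.262 bits.

0.262 bits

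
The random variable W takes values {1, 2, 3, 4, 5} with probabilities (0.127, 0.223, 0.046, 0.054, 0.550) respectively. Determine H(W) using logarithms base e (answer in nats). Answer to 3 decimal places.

1.225 nats

H(W) = −Σ p·ln p.
  −(0.127)·ln(0.127) = 0.2621
  −(0.223)·ln(0.223) = 0.3346
  −(0.046)·ln(0.046) = 0.1416
  −(0.054)·ln(0.054) = 0.1576
  −(0.550)·ln(0.550) = 0.3288
Sum: 0.2621 + 0.3346 + 0.1416 + 0.1576 + 0.3288 = 1.225 nats.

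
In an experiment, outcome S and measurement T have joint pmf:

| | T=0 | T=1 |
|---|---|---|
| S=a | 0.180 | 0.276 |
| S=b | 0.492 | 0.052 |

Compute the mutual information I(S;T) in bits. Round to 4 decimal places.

0.2241 bits

Marginals: p(S) = (0.4560, 0.5440), p(T) = (0.6720, 0.3280).
I(S;T) = Σ p(x,y)·log₂[p(x,y)/(p(x)p(y))].
  (a,0): 0.180·log₂(0.5874) = -0.13816
  (a,1): 0.276·log₂(1.8453) = 0.24395
  (b,0): 0.492·log₂(1.3459) = 0.21083
  (b,1): 0.052·log₂(0.2914) = -0.09250
Sum = 0.2241 bits.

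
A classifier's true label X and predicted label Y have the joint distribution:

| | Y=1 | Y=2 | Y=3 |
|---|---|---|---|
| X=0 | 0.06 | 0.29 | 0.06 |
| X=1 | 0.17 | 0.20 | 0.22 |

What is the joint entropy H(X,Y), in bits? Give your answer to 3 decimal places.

H(X,Y) = −Σ p(x,y)·log₂ p(x,y) over all 6 cells.
  cell (0,1): −0.06·log₂0.06 = 0.2435
  cell (0,2): −0.29·log₂0.29 = 0.5179
  cell (0,3): −0.06·log₂0.06 = 0.2435
  cell (1,1): −0.17·log₂0.17 = 0.4346
  cell (1,2): −0.20·log₂0.20 = 0.4644
  cell (1,3): −0.22·log₂0.22 = 0.4806
Sum = 2.385 bits.

2.385 bits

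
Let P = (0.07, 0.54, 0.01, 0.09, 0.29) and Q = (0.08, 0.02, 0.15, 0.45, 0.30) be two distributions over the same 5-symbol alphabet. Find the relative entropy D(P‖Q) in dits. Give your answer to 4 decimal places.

0.6899 dits

D(P‖Q) = Σ p·log₁₀(p/q).
  0.07·log₁₀(0.07/0.08) = -0.00406
  0.54·log₁₀(0.54/0.02) = 0.77294
  0.01·log₁₀(0.01/0.15) = -0.01176
  0.09·log₁₀(0.09/0.45) = -0.06291
  0.29·log₁₀(0.29/0.30) = -0.00427
D(P‖Q) = 0.6899 dits.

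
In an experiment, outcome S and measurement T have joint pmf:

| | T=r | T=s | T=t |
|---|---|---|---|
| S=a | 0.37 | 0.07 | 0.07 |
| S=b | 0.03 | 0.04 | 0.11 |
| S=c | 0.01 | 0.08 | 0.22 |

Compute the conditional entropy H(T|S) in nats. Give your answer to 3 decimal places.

Chain rule: H(T|S) = H(S,T) − H(S).
Marginals: p(S) = (0.5100, 0.1800, 0.3100), p(T) = (0.4100, 0.1900, 0.4000).
H(S,T) = 1.7981 nats; H(S) = 1.0151 nats.
H(T|S) = 1.7981 − 1.0151 = 0.783 nats.

0.783 nats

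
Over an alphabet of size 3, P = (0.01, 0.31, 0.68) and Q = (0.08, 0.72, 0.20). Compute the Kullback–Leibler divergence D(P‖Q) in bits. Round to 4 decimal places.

D(P‖Q) = Σ p·log₂(p/q).
  0.01·log₂(0.01/0.08) = -0.03000
  0.31·log₂(0.31/0.72) = -0.37688
  0.68·log₂(0.68/0.20) = 1.20056
D(P‖Q) = 0.7937 bits.

0.7937 bits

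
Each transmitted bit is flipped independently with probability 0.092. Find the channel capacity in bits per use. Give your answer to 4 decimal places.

0.5569 bits

Binary symmetric channel: C = 1 − h₂(ε) where h₂ is the binary entropy function.
h₂(0.092) = −0.092·log₂0.092 − 0.908·log₂0.908 = 0.4431.
C = 1 − 0.4431 = 0.5569 bits per channel use.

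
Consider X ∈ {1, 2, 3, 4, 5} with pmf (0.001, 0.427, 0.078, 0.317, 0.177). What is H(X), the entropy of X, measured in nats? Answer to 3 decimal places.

H(X) = −Σ p·ln p.
  −(0.001)·ln(0.001) = 0.0069
  −(0.427)·ln(0.427) = 0.3634
  −(0.078)·ln(0.078) = 0.1990
  −(0.317)·ln(0.317) = 0.3642
  −(0.177)·ln(0.177) = 0.3065
Sum: 0.0069 + 0.3634 + 0.1990 + 0.3642 + 0.3065 = 1.240 nats.

1.240 nats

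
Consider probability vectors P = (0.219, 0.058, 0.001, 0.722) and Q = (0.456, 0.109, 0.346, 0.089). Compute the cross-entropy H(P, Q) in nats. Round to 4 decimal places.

2.0482 nats

H(P,Q) = −Σ p·ln q.
  −0.219·ln(0.456) = 0.17197
  −0.058·ln(0.109) = 0.12855
  −0.001·ln(0.346) = 0.00106
  −0.722·ln(0.089) = 1.74660
H(P,Q) = 2.0482 nats.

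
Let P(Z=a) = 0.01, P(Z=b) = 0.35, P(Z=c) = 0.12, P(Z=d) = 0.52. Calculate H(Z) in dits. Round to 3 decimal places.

0.438 dits

H(Z) = −Σ p·log₁₀ p.
  −(0.01)·log₁₀(0.01) = 0.0200
  −(0.35)·log₁₀(0.35) = 0.1596
  −(0.12)·log₁₀(0.12) = 0.1105
  −(0.52)·log₁₀(0.52) = 0.1477
Sum: 0.0200 + 0.1596 + 0.1105 + 0.1477 = 0.438 dits.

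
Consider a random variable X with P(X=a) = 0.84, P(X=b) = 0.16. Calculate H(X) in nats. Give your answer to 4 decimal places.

H(X) = −Σ p·ln p.
  −(0.84)·ln(0.84) = 0.14646
  −(0.16)·ln(0.16) = 0.29321
Sum: 0.14646 + 0.29321 = 0.4397 nats.

0.4397 nats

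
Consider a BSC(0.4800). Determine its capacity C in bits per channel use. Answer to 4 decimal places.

0.0012 bits

Binary symmetric channel: C = 1 − h₂(ε) where h₂ is the binary entropy function.
h₂(0.4800) = −0.4800·log₂0.4800 − 0.5200·log₂0.5200 = 0.9988.
C = 1 − 0.9988 = 0.0012 bits per channel use.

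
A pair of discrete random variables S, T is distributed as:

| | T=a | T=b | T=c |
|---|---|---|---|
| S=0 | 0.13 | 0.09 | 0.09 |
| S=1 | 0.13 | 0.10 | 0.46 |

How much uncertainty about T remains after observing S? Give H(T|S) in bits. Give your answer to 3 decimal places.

1.345 bits

Chain rule: H(T|S) = H(S,T) − H(S).
Marginals: p(S) = (0.3100, 0.6900), p(T) = (0.2600, 0.1900, 0.5500).
H(S,T) = 2.2381 bits; H(S) = 0.8932 bits.
H(T|S) = 2.2381 − 0.8932 = 1.345 bits.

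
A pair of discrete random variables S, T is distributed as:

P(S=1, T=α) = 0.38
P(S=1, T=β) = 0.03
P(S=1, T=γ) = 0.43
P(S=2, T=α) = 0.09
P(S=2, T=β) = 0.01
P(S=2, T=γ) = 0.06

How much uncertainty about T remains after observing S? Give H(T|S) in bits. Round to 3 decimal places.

Marginals: p(S) = (0.8400, 0.1600), p(T) = (0.4700, 0.0400, 0.4900).
H(T|S) = Σ p(S) · H(T|S=·).
  S=1: p=0.8400, H(T|S=1) = 1.1839
  S=2: p=0.1600, H(T|S=2) = 1.2476
Weighted sum = 1.194 bits.

1.194 bits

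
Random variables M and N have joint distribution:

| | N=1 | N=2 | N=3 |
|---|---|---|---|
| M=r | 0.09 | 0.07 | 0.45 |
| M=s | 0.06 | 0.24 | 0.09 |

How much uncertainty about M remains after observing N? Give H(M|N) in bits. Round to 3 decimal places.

0.736 bits

Chain rule: H(M|N) = H(M,N) − H(N).
Marginals: p(M) = (0.6100, 0.3900), p(N) = (0.1500, 0.3100, 0.5400).
H(M,N) = 2.1499 bits; H(N) = 1.4144 bits.
H(M|N) = 2.1499 − 1.4144 = 0.736 bits.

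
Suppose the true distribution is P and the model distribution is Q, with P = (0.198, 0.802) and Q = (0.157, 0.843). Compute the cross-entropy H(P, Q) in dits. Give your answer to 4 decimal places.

H(P,Q) = −Σ p·log₁₀ q.
  −0.198·log₁₀(0.157) = 0.15921
  −0.802·log₁₀(0.843) = 0.05949
H(P,Q) = 0.2187 dits.

0.2187 dits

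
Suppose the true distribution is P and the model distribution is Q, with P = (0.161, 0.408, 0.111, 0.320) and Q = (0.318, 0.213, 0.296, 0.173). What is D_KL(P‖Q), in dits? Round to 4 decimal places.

0.1058 dits

D(P‖Q) = Σ p·log₁₀(p/q).
  0.161·log₁₀(0.161/0.318) = -0.04759
  0.408·log₁₀(0.408/0.213) = 0.11517
  0.111·log₁₀(0.111/0.296) = -0.04728
  0.320·log₁₀(0.320/0.173) = 0.08547
D(P‖Q) = 0.1058 dits.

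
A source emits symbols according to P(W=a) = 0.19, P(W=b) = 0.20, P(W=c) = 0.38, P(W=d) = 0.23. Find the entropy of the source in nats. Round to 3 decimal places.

H(W) = −Σ p·ln p.
  −(0.19)·ln(0.19) = 0.3155
  −(0.20)·ln(0.20) = 0.3219
  −(0.38)·ln(0.38) = 0.3677
  −(0.23)·ln(0.23) = 0.3380
Sum: 0.3155 + 0.3219 + 0.3677 + 0.3380 = 1.343 nats.

1.343 nats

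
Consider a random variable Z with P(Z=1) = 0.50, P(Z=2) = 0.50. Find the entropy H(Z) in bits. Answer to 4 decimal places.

H(Z) = −Σ p·log₂ p.
  −(0.50)·log₂(0.50) = 0.50000
  −(0.50)·log₂(0.50) = 0.50000
Sum: 0.50000 + 0.50000 = 1.0000 bits.

1.0000 bits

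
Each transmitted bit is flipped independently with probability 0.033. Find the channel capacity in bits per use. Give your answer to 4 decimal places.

0.7908 bits

Binary symmetric channel: C = 1 − h₂(ε) where h₂ is the binary entropy function.
h₂(0.033) = −0.033·log₂0.033 − 0.967·log₂0.967 = 0.2092.
C = 1 − 0.2092 = 0.7908 bits per channel use.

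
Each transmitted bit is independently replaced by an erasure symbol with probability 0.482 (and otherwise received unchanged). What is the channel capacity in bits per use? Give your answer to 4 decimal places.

0.5180 bits

Binary erasure channel: capacity C = 1 − ε.
C = 1 − 0.482 = 0.5180 bits per channel use.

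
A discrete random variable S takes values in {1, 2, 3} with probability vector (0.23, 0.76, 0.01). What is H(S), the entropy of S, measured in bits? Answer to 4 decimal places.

0.8550 bits

H(S) = −Σ p·log₂ p.
  −(0.23)·log₂(0.23) = 0.48767
  −(0.76)·log₂(0.76) = 0.30091
  −(0.01)·log₂(0.01) = 0.06644
Sum: 0.48767 + 0.30091 + 0.06644 = 0.8550 bits.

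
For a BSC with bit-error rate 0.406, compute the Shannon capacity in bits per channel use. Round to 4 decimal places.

0.0256 bits

Binary symmetric channel: C = 1 − h₂(ε) where h₂ is the binary entropy function.
h₂(0.406) = −0.406·log₂0.406 − 0.594·log₂0.594 = 0.9744.
C = 1 − 0.9744 = 0.0256 bits per channel use.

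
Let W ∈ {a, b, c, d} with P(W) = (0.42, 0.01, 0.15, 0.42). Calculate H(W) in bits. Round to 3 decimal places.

1.528 bits

H(W) = −Σ p·log₂ p.
  −(0.42)·log₂(0.42) = 0.5256
  −(0.01)·log₂(0.01) = 0.0664
  −(0.15)·log₂(0.15) = 0.4105
  −(0.42)·log₂(0.42) = 0.5256
Sum: 0.5256 + 0.0664 + 0.4105 + 0.5256 = 1.528 bits.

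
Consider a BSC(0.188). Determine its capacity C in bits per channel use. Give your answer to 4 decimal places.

Binary symmetric channel: C = 1 − h₂(ε) where h₂ is the binary entropy function.
h₂(0.188) = −0.188·log₂0.188 − 0.812·log₂0.812 = 0.6973.
C = 1 − 0.6973 = 0.3027 bits per channel use.

0.3027 bits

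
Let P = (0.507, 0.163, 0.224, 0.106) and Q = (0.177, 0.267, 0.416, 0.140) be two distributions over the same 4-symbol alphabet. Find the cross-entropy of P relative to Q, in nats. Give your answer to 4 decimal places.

H(P,Q) = −Σ p·ln q.
  −0.507·ln(0.177) = 0.87792
  −0.163·ln(0.267) = 0.21524
  −0.224·ln(0.416) = 0.19646
  −0.106·ln(0.140) = 0.20841
H(P,Q) = 1.4980 nats.

1.4980 nats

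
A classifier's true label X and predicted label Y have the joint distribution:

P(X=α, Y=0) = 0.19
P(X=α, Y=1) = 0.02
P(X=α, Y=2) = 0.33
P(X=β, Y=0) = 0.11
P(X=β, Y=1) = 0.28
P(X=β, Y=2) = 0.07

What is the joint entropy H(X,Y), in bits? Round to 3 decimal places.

2.229 bits

H(X,Y) = −Σ p(x,y)·log₂ p(x,y) over all 6 cells.
  cell (α,0): −0.19·log₂0.19 = 0.4552
  cell (α,1): −0.02·log₂0.02 = 0.1129
  cell (α,2): −0.33·log₂0.33 = 0.5278
  cell (β,0): −0.11·log₂0.11 = 0.3503
  cell (β,1): −0.28·log₂0.28 = 0.5142
  cell (β,2): −0.07·log₂0.07 = 0.2686
Sum = 2.229 bits.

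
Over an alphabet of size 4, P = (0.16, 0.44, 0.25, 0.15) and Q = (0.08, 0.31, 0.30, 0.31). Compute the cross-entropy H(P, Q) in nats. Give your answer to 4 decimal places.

1.3961 nats

H(P,Q) = −Σ p·ln q.
  −0.16·ln(0.08) = 0.40412
  −0.44·ln(0.31) = 0.51532
  −0.25·ln(0.30) = 0.30099
  −0.15·ln(0.31) = 0.17568
H(P,Q) = 1.3961 nats.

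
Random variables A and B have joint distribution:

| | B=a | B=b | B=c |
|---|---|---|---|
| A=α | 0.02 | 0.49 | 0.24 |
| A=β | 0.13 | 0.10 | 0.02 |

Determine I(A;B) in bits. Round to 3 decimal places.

Marginals: p(A) = (0.7500, 0.2500), p(B) = (0.1500, 0.5900, 0.2600).
I(A;B) = H(A) + H(B) − H(A,B).
H(A) = 0.8113, H(B) = 1.3649, H(A,B) = 1.9390.
I(A;B) = 0.8113 + 1.3649 − 1.9390 = 0.237 bits.

0.237 bits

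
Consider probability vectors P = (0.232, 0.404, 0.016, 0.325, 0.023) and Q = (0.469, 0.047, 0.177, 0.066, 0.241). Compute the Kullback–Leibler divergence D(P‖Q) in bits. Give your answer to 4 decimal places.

1.6323 bits

D(P‖Q) = Σ p·log₂(p/q).
  0.232·log₂(0.232/0.469) = -0.23559
  0.404·log₂(0.404/0.047) = 1.25386
  0.016·log₂(0.016/0.177) = -0.05548
  0.325·log₂(0.325/0.066) = 0.74747
  0.023·log₂(0.023/0.241) = -0.07795
D(P‖Q) = 1.6323 bits.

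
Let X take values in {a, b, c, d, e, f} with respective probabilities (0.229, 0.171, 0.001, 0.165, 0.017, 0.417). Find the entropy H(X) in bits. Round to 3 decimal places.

H(X) = −Σ p·log₂ p.
  −(0.229)·log₂(0.229) = 0.4870
  −(0.171)·log₂(0.171) = 0.4357
  −(0.001)·log₂(0.001) = 0.0100
  −(0.165)·log₂(0.165) = 0.4289
  −(0.017)·log₂(0.017) = 0.0999
  −(0.417)·log₂(0.417) = 0.5262
Sum: 0.4870 + 0.4357 + 0.0100 + 0.4289 + 0.0999 + 0.5262 = 1.988 bits.

1.988 bits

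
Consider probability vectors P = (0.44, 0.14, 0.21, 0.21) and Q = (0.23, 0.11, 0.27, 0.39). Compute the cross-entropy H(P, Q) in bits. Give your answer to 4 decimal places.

H(P,Q) = −Σ p·log₂ q.
  −0.44·log₂(0.23) = 0.93293
  −0.14·log₂(0.11) = 0.44582
  −0.21·log₂(0.27) = 0.39668
  −0.21·log₂(0.39) = 0.28528
H(P,Q) = 2.0607 bits.

2.0607 bits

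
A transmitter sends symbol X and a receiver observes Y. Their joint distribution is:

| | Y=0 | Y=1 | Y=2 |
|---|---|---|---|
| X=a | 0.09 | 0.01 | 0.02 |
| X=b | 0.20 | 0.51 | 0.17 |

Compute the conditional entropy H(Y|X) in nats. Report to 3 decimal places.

0.941 nats

Chain rule: H(Y|X) = H(X,Y) − H(X).
Marginals: p(X) = (0.1200, 0.8800), p(Y) = (0.2900, 0.5200, 0.1900).
H(X,Y) = 1.3075 nats; H(X) = 0.3669 nats.
H(Y|X) = 1.3075 − 0.3669 = 0.941 nats.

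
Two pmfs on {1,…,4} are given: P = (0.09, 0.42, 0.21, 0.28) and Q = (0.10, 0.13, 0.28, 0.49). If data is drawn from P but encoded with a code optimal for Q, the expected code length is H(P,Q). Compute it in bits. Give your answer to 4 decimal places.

2.2090 bits

H(P,Q) = −Σ p·log₂ q.
  −0.09·log₂(0.10) = 0.29897
  −0.42·log₂(0.13) = 1.23623
  −0.21·log₂(0.28) = 0.38567
  −0.28·log₂(0.49) = 0.28816
H(P,Q) = 2.2090 bits.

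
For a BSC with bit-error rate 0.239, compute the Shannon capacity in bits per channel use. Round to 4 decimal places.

Binary symmetric channel: C = 1 − h₂(ε) where h₂ is the binary entropy function.
h₂(0.239) = −0.239·log₂0.239 − 0.761·log₂0.761 = 0.7934.
C = 1 − 0.7934 = 0.2066 bits per channel use.

0.2066 bits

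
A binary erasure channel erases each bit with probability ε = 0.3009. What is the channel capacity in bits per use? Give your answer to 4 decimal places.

Binary erasure channel: capacity C = 1 − ε.
C = 1 − 0.3009 = 0.6991 bits per channel use.

0.6991 bits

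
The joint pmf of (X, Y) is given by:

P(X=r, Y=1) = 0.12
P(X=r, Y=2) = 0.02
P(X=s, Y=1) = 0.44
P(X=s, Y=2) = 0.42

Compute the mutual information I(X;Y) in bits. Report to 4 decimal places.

Marginals: p(X) = (0.1400, 0.8600), p(Y) = (0.5600, 0.4400).
I(X;Y) = H(X) + H(Y) − H(X,Y).
H(X) = 0.5842, H(Y) = 0.9896, H(X,Y) = 1.5267.
I(X;Y) = 0.5842 + 0.9896 − 1.5267 = 0.0471 bits.

0.0471 bits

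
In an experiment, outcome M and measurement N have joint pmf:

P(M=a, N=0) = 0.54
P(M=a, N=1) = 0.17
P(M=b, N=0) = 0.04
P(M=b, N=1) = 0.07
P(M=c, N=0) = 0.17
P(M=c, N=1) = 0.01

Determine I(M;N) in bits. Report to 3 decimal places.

Marginals: p(M) = (0.7100, 0.1100, 0.1800), p(N) = (0.7500, 0.2500).
I(M;N) = Σ p(x,y)·log₂[p(x,y)/(p(x)p(y))].
  (a,0): 0.54·log₂(1.0141) = 0.0109
  (a,1): 0.17·log₂(0.9577) = -0.0106
  (b,0): 0.04·log₂(0.4848) = -0.0418
  (b,1): 0.07·log₂(2.5455) = 0.0944
  (c,0): 0.17·log₂(1.2593) = 0.0565
  (c,1): 0.01·log₂(0.2222) = -0.0217
Sum = 0.088 bits.

0.088 bits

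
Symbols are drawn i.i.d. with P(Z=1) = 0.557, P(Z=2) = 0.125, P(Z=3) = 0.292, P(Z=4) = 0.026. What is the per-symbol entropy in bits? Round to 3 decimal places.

H(Z) = −Σ p·log₂ p.
  −(0.557)·log₂(0.557) = 0.4702
  −(0.125)·log₂(0.125) = 0.3750
  −(0.292)·log₂(0.292) = 0.5186
  −(0.026)·log₂(0.026) = 0.1369
Sum: 0.4702 + 0.3750 + 0.5186 + 0.1369 = 1.501 bits.

1.501 bits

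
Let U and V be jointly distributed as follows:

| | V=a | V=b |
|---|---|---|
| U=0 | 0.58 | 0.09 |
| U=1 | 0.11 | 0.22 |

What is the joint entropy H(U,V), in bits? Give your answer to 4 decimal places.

1.5993 bits

H(U,V) = −Σ p(x,y)·log₂ p(x,y) over all 4 cells.
  cell (0,a): −0.58·log₂0.58 = 0.45581
  cell (0,b): −0.09·log₂0.09 = 0.31265
  cell (1,a): −0.11·log₂0.11 = 0.35029
  cell (1,b): −0.22·log₂0.22 = 0.48057
Sum = 1.5993 bits.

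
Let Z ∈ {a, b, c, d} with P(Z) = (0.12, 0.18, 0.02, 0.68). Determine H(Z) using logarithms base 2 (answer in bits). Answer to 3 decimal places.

1.304 bits

H(Z) = −Σ p·log₂ p.
  −(0.12)·log₂(0.12) = 0.3671
  −(0.18)·log₂(0.18) = 0.4453
  −(0.02)·log₂(0.02) = 0.1129
  −(0.68)·log₂(0.68) = 0.3783
Sum: 0.3671 + 0.4453 + 0.1129 + 0.3783 = 1.304 bits.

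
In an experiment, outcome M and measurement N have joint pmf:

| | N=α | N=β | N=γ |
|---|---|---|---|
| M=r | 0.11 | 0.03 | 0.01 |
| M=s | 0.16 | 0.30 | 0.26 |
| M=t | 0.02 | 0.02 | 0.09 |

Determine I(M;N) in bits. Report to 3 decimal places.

Marginals: p(M) = (0.1500, 0.7200, 0.1300), p(N) = (0.2900, 0.3500, 0.3600).
I(M;N) = Σ p(x,y)·log₂[p(x,y)/(p(x)p(y))].
  (r,α): 0.11·log₂(2.5287) = 0.1472
  (r,β): 0.03·log₂(0.5714) = -0.0242
  (r,γ): 0.01·log₂(0.1852) = -0.0243
  (s,α): 0.16·log₂(0.7663) = -0.0614
  (s,β): 0.30·log₂(1.1905) = 0.0755
  (s,γ): 0.26·log₂(1.0031) = 0.0012
  (t,α): 0.02·log₂(0.5305) = -0.0183
  (t,β): 0.02·log₂(0.4396) = -0.0237
  (t,γ): 0.09·log₂(1.9231) = 0.0849
Sum = 0.157 bits.

0.157 bits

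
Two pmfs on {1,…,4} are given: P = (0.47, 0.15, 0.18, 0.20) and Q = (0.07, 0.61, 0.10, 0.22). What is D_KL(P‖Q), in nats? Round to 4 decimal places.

0.7713 nats

D(P‖Q) = Σ p·ln(p/q).
  0.47·ln(0.47/0.07) = 0.89499
  0.15·ln(0.15/0.61) = -0.21042
  0.18·ln(0.18/0.10) = 0.10580
  0.20·ln(0.20/0.22) = -0.01906
D(P‖Q) = 0.7713 nats.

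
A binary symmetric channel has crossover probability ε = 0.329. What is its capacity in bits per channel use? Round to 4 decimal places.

0.0861 bits

Binary symmetric channel: C = 1 − h₂(ε) where h₂ is the binary entropy function.
h₂(0.329) = −0.329·log₂0.329 − 0.671·log₂0.671 = 0.9139.
C = 1 − 0.9139 = 0.0861 bits per channel use.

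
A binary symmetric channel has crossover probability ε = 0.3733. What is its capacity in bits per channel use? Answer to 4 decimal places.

0.0468 bits

Binary symmetric channel: C = 1 − h₂(ε) where h₂ is the binary entropy function.
h₂(0.3733) = −0.3733·log₂0.3733 − 0.6267·log₂0.6267 = 0.9532.
C = 1 − 0.9532 = 0.0468 bits per channel use.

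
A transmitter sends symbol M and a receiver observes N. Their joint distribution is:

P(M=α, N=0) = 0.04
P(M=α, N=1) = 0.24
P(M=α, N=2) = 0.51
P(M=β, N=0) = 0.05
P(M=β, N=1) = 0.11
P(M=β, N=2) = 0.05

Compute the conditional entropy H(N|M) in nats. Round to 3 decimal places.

0.843 nats

Chain rule: H(N|M) = H(M,N) − H(M).
Marginals: p(M) = (0.7900, 0.2100), p(N) = (0.0900, 0.3500, 0.5600).
H(M,N) = 1.3570 nats; H(M) = 0.5140 nats.
H(N|M) = 1.3570 − 0.5140 = 0.843 nats.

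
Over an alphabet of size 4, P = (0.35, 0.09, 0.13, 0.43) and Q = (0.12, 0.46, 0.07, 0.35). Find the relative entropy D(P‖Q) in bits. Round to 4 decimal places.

0.5725 bits

D(P‖Q) = Σ p·log₂(p/q).
  0.35·log₂(0.35/0.12) = 0.54051
  0.09·log₂(0.09/0.46) = -0.21183
  0.13·log₂(0.13/0.07) = 0.11610
  0.43·log₂(0.43/0.35) = 0.12770
D(P‖Q) = 0.5725 bits.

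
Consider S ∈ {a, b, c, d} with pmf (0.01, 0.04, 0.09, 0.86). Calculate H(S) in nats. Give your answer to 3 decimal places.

H(S) = −Σ p·ln p.
  −(0.01)·ln(0.01) = 0.0461
  −(0.04)·ln(0.04) = 0.1288
  −(0.09)·ln(0.09) = 0.2167
  −(0.86)·ln(0.86) = 0.1297
Sum: 0.0461 + 0.1288 + 0.2167 + 0.1297 = 0.521 nats.

0.521 nats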